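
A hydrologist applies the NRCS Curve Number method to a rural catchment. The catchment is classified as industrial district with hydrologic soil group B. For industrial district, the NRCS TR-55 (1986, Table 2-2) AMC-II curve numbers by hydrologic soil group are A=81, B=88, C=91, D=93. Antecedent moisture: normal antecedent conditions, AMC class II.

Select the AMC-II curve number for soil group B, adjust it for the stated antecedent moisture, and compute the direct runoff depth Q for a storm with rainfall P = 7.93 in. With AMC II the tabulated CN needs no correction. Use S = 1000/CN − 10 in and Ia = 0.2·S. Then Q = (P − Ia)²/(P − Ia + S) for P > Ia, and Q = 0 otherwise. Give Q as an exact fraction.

Q = 70946929/10915300 in ≈ 6.500 in

NRCS table: industrial district, soil group B → CN(II) = 88
Average conditions: CN = 88 (no AMC adjustment).
Max retention: S = 1000/88 − 10 = 15/11 in (≈ 1.364 in)
Initial abstraction Ia = S/5 = (15/11)/5 = 3/11 ≈ 0.273 in
Since P=7.930 > Ia=0.273: effective rainfall P−Ia = 8423/1100 in
Runoff Q = (P−Ia)²/(P−Ia+S) = (7.657)²/(7.657+1.364) = 70946929/10915300 ≈ 6.500 in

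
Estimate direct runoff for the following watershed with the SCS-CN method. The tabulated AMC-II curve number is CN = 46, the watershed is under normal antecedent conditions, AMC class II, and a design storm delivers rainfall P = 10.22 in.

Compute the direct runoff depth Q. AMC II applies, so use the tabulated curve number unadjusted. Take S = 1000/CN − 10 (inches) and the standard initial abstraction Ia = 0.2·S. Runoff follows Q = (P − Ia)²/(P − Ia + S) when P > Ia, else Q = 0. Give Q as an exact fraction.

Q = 81956809/25935950 in ≈ 3.160 in

Average conditions: CN = 46 (no AMC adjustment).
Retention S: 1000/CN − 10 with CN=46.000 → S = 270/23 ≈ 11.739 in
Initial abstraction Ia = S/5 = (270/23)/5 = 54/23 ≈ 2.348 in
P − Ia = 10.220 − 2.348 = 9053/1150 ≈ 7.872 in (> 0, runoff occurs)
Runoff Q = (P−Ia)²/(P−Ia+S) = (7.872)²/(7.872+11.739) = 81956809/25935950 ≈ 3.160 in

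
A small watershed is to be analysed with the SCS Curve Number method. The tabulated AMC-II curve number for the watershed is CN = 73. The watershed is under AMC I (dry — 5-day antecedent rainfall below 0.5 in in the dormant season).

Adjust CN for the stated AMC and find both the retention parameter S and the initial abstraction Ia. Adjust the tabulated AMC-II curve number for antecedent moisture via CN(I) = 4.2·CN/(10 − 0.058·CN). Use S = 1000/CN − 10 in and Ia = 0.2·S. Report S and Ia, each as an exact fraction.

Adjust CN=73 to AMC I: 4.2·73/(10 − 0.058·73) → (1533/5) ÷ (2883/500) = 51100/961 ≈ 53.174
S = 1000/(51100/961) − 10 = 4500/511 in ≈ 8.806 in
Ia = 0.2S: 0.2·8.806 = 1.761 in (exactly 900/511)

S = 4500/511 in ≈ 8.806 in; Ia = 900/511 in ≈ 1.761 in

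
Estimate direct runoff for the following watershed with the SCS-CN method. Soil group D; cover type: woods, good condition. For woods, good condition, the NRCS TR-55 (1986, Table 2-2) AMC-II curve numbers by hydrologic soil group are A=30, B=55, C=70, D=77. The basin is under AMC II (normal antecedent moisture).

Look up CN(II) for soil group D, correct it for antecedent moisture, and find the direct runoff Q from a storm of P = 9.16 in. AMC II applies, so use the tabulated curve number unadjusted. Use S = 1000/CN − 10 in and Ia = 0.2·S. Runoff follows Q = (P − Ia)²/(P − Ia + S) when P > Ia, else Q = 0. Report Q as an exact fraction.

NRCS table: woods, good condition, soil group D → CN(II) = 77
CN(II) = 77; AMC II needs no correction.
Retention S: 1000/CN − 10 with CN=77.000 → S = 230/77 ≈ 2.987 in
Ia = 0.2·(230/77) = 46/77 in ≈ 0.597 in
Excess rainfall: 9.160 − 0.597 = 8.563 in; P > Ia so Q > 0
Q: (16483/1925)² ÷ (22233/1925) = 271689289/42798525 in (≈ 6.348 in)

Q = 271689289/42798525 in ≈ 6.348 in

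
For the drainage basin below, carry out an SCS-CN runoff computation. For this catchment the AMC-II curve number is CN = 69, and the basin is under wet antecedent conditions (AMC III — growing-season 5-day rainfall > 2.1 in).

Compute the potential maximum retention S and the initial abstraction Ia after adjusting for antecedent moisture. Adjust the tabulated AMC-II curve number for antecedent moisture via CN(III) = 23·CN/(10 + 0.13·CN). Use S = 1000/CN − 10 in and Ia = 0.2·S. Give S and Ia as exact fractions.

S = 3100/1587 in ≈ 1.953 in; Ia = 620/1587 in ≈ 0.391 in

Wet (AMC III): CN(III) = 23·69/(10 + 0.13·69) = 1587/(1897/100) = 158700/1897 ≈ 83.658
Retention S: 1000/CN − 10 with CN=83.658 → S = 3100/1587 ≈ 1.953 in
Initial abstraction Ia = S/5 = (3100/1587)/5 = 620/1587 ≈ 0.391 in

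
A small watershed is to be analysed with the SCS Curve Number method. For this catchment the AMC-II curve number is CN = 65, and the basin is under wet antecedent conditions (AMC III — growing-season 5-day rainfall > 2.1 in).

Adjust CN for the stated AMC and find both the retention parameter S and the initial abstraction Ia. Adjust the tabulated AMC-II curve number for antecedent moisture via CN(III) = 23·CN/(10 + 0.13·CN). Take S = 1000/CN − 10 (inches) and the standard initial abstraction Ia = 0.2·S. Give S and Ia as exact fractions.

CN(III) from CN(II)=65: (23·65)/(10 + 0.13·65) = 29900/369 ≈ 81.030
S = 1000/(29900/369) − 10 = 700/299 in ≈ 2.341 in
Initial abstraction Ia = S/5 = (700/299)/5 = 140/299 ≈ 0.468 in

S = 700/299 in ≈ 2.341 in; Ia = 140/299 in ≈ 0.468 in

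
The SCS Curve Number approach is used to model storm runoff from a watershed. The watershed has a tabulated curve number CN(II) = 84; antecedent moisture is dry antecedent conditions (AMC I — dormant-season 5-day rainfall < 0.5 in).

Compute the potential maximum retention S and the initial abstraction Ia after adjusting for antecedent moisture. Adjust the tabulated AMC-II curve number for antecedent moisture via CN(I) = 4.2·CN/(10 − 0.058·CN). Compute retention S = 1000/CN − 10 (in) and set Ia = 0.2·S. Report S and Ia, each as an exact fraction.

S = 2000/441 in ≈ 4.535 in; Ia = 400/441 in ≈ 0.907 in

CN(I) from CN(II)=84: (4.2·84)/(10 − 0.058·84) = 44100/641 ≈ 68.799
Max retention: S = 1000/(44100/641) − 10 = 2000/441 in (≈ 4.535 in)
Initial abstraction Ia = S/5 = (2000/441)/5 = 400/441 ≈ 0.907 in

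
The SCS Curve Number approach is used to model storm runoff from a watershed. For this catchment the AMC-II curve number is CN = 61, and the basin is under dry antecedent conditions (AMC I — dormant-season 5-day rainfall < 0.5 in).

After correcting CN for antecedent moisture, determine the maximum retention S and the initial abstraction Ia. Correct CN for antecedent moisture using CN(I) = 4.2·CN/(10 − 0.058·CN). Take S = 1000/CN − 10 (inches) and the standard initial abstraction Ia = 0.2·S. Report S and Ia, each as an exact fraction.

S = 6500/427 in ≈ 15.222 in; Ia = 1300/427 in ≈ 3.044 in

Adjust CN=61 to AMC I: 4.2·61/(10 − 0.058·61) → (1281/5) ÷ (3231/500) = 42700/1077 ≈ 39.647
S = 1000/(42700/1077) − 10 = 6500/427 in ≈ 15.222 in
Initial abstraction Ia = S/5 = (6500/427)/5 = 1300/427 ≈ 3.044 in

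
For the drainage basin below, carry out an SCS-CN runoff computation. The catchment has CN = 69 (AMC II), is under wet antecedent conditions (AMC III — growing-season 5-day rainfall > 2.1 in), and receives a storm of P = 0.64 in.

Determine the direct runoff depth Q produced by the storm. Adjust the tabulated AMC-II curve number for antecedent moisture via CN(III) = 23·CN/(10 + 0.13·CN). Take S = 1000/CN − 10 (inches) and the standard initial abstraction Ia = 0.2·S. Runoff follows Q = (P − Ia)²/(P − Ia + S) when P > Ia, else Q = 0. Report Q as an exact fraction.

Wet (AMC III): CN(III) = 23·69/(10 + 0.13·69) = 1587/(1897/100) = 158700/1897 ≈ 83.658
Retention S: 1000/CN − 10 with CN=83.658 → S = 3100/1587 ≈ 1.953 in
Initial abstraction Ia = S/5 = (3100/1587)/5 = 620/1587 ≈ 0.391 in
Since P=0.640 > Ia=0.391: effective rainfall P−Ia = 9892/39675 in
Q = (9892/39675)²/((9892/39675) + 3100/1587) = (97851664/1574105625)/(87392/39675) = 6115729/216704850 in ≈ 0.028 in

Q = 6115729/216704850 in ≈ 0.028 in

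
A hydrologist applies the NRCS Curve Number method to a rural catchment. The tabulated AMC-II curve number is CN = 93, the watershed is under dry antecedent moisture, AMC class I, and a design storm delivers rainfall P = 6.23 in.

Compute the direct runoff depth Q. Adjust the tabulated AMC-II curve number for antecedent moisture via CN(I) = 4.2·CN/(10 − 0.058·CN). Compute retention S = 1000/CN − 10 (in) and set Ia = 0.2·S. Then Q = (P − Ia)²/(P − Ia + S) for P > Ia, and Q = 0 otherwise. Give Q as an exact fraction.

Adjust CN=93 to AMC I: 4.2·93/(10 − 0.058·93) → (1953/5) ÷ (2303/500) = 27900/329 ≈ 84.802
S = 1000/(27900/329) − 10 = 500/279 in ≈ 1.792 in
Ia = 0.2·(500/279) = 100/279 in ≈ 0.358 in
P − Ia = 6.230 − 0.358 = 163817/27900 ≈ 5.872 in (> 0, runoff occurs)
Q = (163817/27900)²/((163817/27900) + 500/279) = (26836009489/778410000)/(213817/27900) = 26836009489/5965494300 in ≈ 4.499 in

Q = 26836009489/5965494300 in ≈ 4.499 in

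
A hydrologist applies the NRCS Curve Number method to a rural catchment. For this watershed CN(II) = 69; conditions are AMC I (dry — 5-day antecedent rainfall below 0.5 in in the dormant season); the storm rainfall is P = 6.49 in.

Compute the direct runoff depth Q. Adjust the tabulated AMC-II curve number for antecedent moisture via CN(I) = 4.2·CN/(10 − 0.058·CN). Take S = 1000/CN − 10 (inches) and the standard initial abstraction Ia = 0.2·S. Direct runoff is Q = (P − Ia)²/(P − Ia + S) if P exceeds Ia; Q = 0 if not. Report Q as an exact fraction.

Dry (AMC I): CN(I) = 4.2·69/(10 − 0.058·69) = (1449/5)/(2999/500) = 144900/2999 ≈ 48.316
Max retention: S = 1000/(144900/2999) − 10 = 15500/1449 in (≈ 10.697 in)
Ia = 0.2·(15500/1449) = 3100/1449 in ≈ 2.139 in
Excess rainfall: 6.490 − 2.139 = 4.351 in; P > Ia so Q > 0
Q = (630401/144900)²/((630401/144900) + 15500/1449) = (397405420801/20996010000)/(2180401/144900) = 397405420801/315940104900 in ≈ 1.258 in

Q = 397405420801/315940104900 in ≈ 1.258 in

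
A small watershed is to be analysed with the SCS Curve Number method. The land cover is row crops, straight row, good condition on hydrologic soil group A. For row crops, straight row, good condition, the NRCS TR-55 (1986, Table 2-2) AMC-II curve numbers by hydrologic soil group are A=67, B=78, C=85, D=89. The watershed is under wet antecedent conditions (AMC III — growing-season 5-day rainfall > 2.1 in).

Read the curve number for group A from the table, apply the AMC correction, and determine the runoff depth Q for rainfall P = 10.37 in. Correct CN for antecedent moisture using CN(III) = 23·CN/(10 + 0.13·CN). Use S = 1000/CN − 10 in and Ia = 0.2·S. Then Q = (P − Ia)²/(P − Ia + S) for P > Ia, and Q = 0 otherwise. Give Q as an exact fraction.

Q = 2347076088289/286936819700 in ≈ 8.180 in

NRCS table: row crops, straight row, good condition, soil group A → CN(II) = 67
CN(III) from CN(II)=67: (23·67)/(10 + 0.13·67) = 154100/1871 ≈ 82.362
Max retention: S = 1000/(154100/1871) − 10 = 3300/1541 in (≈ 2.141 in)
Initial abstraction Ia = S/5 = (3300/1541)/5 = 660/1541 ≈ 0.428 in
Excess rainfall: 10.370 − 0.428 = 9.942 in; P > Ia so Q > 0
Q = (1532017/154100)²/((1532017/154100) + 3300/1541) = (2347076088289/23746810000)/(1862017/154100) = 2347076088289/286936819700 in ≈ 8.180 in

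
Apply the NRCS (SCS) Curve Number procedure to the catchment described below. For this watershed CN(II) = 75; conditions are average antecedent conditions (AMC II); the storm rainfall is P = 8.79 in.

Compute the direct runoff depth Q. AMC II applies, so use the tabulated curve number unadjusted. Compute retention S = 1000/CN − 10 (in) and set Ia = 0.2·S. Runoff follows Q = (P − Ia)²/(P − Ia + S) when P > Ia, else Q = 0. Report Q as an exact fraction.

CN(II) = 75; AMC II needs no correction.
Max retention: S = 1000/75 − 10 = 10/3 in (≈ 3.333 in)
Initial abstraction Ia = S/5 = (10/3)/5 = 2/3 ≈ 0.667 in
Excess rainfall: 8.790 − 0.667 = 8.123 in; P > Ia so Q > 0
Runoff Q = (P−Ia)²/(P−Ia+S) = (8.123)²/(8.123+3.333) = 5938969/1031100 ≈ 5.760 in

Q = 5938969/1031100 in ≈ 5.760 in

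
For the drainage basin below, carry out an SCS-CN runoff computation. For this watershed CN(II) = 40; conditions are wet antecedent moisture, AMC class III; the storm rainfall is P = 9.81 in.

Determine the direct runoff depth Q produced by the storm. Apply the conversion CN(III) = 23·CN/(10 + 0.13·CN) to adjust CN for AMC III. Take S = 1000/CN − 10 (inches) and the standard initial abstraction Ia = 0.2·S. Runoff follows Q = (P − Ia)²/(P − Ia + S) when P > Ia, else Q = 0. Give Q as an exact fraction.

Q = 127570323/26498300 in ≈ 4.814 in

Wet (AMC III): CN(III) = 23·40/(10 + 0.13·40) = 920/(76/5) = 1150/19 ≈ 60.526
Max retention: S = 1000/(1150/19) − 10 = 150/23 in (≈ 6.522 in)
Ia = 0.2·(150/23) = 30/23 in ≈ 1.304 in
Excess rainfall: 9.810 − 1.304 = 8.506 in; P > Ia so Q > 0
Runoff Q = (P−Ia)²/(P−Ia+S) = (8.506)²/(8.506+6.522) = 127570323/26498300 ≈ 4.814 in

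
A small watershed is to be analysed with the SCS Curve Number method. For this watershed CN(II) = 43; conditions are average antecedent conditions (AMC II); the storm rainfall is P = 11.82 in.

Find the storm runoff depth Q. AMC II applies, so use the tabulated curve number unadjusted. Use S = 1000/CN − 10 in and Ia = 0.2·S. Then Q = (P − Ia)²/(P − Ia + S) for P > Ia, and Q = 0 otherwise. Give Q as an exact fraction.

Average conditions: CN = 43 (no AMC adjustment).
Retention S: 1000/CN − 10 with CN=43.000 → S = 570/43 ≈ 13.256 in
Initial abstraction Ia = S/5 = (570/43)/5 = 114/43 ≈ 2.651 in
Excess rainfall: 11.820 − 2.651 = 9.169 in; P > Ia so Q > 0
Q = (19713/2150)²/((19713/2150) + 570/43) = (388602369/4622500)/(48213/2150) = 43178041/11517550 in ≈ 3.749 in

Q = 43178041/11517550 in ≈ 3.749 in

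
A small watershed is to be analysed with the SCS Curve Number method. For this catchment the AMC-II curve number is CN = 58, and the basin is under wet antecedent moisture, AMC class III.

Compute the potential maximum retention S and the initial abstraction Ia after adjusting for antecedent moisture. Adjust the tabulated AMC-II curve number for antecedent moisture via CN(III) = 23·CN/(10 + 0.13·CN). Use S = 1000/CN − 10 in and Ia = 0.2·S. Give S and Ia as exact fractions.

Adjust CN=58 to AMC III: 23·58/(10 + 0.13·58) → 1334 ÷ (877/50) = 66700/877 ≈ 76.055
S = 1000/(66700/877) − 10 = 2100/667 in ≈ 3.148 in
Initial abstraction Ia = S/5 = (2100/667)/5 = 420/667 ≈ 0.630 in

S = 2100/667 in ≈ 3.148 in; Ia = 420/667 in ≈ 0.630 in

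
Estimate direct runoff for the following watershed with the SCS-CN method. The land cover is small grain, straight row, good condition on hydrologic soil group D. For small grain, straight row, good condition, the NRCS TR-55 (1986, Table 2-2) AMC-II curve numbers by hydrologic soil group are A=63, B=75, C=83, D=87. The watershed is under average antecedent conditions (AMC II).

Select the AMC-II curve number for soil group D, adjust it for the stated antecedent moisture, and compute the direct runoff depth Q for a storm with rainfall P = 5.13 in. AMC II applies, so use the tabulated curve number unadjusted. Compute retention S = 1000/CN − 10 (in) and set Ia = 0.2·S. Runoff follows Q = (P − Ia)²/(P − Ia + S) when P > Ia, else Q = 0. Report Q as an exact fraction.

NRCS table: small grain, straight row, good condition, soil group D → CN(II) = 87
Average conditions: CN = 87 (no AMC adjustment).
Max retention: S = 1000/87 − 10 = 130/87 in (≈ 1.494 in)
Ia = 0.2·(130/87) = 26/87 in ≈ 0.299 in
Excess rainfall: 5.130 − 0.299 = 4.831 in; P > Ia so Q > 0
Q: (42031/8700)² ÷ (55031/8700) = 1766604961/478769700 in (≈ 3.690 in)

Q = 1766604961/478769700 in ≈ 3.690 in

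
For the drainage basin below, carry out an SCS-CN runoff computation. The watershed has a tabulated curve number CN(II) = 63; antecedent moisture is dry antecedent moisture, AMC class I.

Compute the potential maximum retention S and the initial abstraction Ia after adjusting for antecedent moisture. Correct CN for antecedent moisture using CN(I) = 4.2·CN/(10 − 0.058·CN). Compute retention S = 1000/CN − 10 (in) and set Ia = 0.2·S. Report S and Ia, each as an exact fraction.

S = 18500/1323 in ≈ 13.983 in; Ia = 3700/1323 in ≈ 2.797 in

Adjust CN=63 to AMC I: 4.2·63/(10 − 0.058·63) → (1323/5) ÷ (3173/500) = 132300/3173 ≈ 41.696
Max retention: S = 1000/(132300/3173) − 10 = 18500/1323 in (≈ 13.983 in)
Ia = 0.2·(18500/1323) = 3700/1323 in ≈ 2.797 in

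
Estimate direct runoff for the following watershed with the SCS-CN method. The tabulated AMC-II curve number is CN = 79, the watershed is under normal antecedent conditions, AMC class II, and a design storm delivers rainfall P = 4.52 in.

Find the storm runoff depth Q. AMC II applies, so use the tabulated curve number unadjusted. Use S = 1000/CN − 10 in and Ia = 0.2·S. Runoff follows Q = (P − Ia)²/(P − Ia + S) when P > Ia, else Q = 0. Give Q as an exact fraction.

AMC II — tabulated CN = 79 applies directly.
Retention S: 1000/CN − 10 with CN=79.000 → S = 210/79 ≈ 2.658 in
Ia = 0.2·(210/79) = 42/79 in ≈ 0.532 in
Since P=4.520 > Ia=0.532: effective rainfall P−Ia = 7877/1975 in
Q = (7877/1975)²/((7877/1975) + 210/79) = (62047129/3900625)/(13127/1975) = 62047129/25925825 in ≈ 2.393 in

Q = 62047129/25925825 in ≈ 2.393 in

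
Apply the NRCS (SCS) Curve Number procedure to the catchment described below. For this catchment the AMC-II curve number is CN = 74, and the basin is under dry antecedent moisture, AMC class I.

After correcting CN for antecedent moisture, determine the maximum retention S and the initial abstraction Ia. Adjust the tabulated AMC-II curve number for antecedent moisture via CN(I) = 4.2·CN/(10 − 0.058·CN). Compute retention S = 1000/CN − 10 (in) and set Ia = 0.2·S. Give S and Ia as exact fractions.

Dry (AMC I): CN(I) = 4.2·74/(10 − 0.058·74) = (1554/5)/(1427/250) = 77700/1427 ≈ 54.450
S = 1000/(77700/1427) − 10 = 6500/777 in ≈ 8.366 in
Ia = 0.2·(6500/777) = 1300/777 in ≈ 1.673 in

S = 6500/777 in ≈ 8.366 in; Ia = 1300/777 in ≈ 1.673 in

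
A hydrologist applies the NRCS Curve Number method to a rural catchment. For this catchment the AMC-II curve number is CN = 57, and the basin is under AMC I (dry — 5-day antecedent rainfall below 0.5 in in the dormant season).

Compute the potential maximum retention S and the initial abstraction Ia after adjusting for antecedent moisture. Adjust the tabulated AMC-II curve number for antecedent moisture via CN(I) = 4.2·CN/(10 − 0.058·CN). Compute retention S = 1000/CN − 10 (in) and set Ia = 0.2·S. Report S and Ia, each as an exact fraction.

S = 21500/1197 in ≈ 17.962 in; Ia = 4300/1197 in ≈ 3.592 in

Dry (AMC I): CN(I) = 4.2·57/(10 − 0.058·57) = (1197/5)/(3347/500) = 119700/3347 ≈ 35.763
Retention S: 1000/CN − 10 with CN=35.763 → S = 21500/1197 ≈ 17.962 in
Ia = 0.2·(21500/1197) = 4300/1197 in ≈ 3.592 in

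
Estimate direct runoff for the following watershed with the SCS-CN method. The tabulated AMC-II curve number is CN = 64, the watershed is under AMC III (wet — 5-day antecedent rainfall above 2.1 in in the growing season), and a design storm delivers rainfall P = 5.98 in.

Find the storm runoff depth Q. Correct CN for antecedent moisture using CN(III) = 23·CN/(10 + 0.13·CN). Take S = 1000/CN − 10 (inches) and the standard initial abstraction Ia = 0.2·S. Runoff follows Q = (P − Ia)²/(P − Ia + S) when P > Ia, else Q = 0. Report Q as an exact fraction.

Q = 159491641/41984200 in ≈ 3.799 in

CN(III) from CN(II)=64: (23·64)/(10 + 0.13·64) = 18400/229 ≈ 80.349
Max retention: S = 1000/(18400/229) − 10 = 225/92 in (≈ 2.446 in)
Ia = 0.2·(225/92) = 45/92 in ≈ 0.489 in
Since P=5.980 > Ia=0.489: effective rainfall P−Ia = 12629/2300 in
Runoff Q = (P−Ia)²/(P−Ia+S) = (5.491)²/(5.491+2.446) = 159491641/41984200 ≈ 3.799 in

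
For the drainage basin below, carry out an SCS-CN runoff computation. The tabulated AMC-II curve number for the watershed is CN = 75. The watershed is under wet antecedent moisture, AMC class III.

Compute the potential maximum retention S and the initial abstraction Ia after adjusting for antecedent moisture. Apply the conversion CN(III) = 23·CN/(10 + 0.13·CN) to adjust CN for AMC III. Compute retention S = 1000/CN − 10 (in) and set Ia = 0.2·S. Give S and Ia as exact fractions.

CN(III) from CN(II)=75: (23·75)/(10 + 0.13·75) = 6900/79 ≈ 87.342
S = 1000/(6900/79) − 10 = 100/69 in ≈ 1.449 in
Ia = 0.2S: 0.2·1.449 = 0.290 in (exactly 20/69)

S = 100/69 in ≈ 1.449 in; Ia = 20/69 in ≈ 0.290 in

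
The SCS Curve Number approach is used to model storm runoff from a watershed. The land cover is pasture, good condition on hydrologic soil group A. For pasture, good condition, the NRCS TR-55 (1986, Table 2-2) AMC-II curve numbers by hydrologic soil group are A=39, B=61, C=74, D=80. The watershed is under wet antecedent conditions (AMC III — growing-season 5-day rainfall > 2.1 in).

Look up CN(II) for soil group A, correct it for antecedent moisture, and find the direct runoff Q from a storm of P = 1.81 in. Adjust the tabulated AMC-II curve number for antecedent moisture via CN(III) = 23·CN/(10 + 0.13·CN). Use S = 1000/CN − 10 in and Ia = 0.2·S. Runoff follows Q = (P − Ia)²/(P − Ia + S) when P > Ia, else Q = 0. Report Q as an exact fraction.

Q = 1628687449/58337022900 in ≈ 0.028 in

NRCS table: pasture, good condition, soil group A → CN(II) = 39
Wet (AMC III): CN(III) = 23·39/(10 + 0.13·39) = 897/(1507/100) = 89700/1507 ≈ 59.522
Max retention: S = 1000/(89700/1507) − 10 = 6100/897 in (≈ 6.800 in)
Initial abstraction Ia = S/5 = (6100/897)/5 = 1220/897 ≈ 1.360 in
Since P=1.810 > Ia=1.360: effective rainfall P−Ia = 40357/89700 in
Runoff Q = (P−Ia)²/(P−Ia+S) = (0.450)²/(0.450+6.800) = 1628687449/58337022900 ≈ 0.028 in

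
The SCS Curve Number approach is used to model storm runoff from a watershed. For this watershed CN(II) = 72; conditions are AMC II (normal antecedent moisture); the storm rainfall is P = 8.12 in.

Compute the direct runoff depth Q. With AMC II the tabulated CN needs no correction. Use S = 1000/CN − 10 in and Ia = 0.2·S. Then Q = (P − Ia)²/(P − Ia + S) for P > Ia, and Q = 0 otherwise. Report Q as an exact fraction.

Q = 389872/81225 in ≈ 4.800 in

AMC II — tabulated CN = 72 applies directly.
Retention S: 1000/CN − 10 with CN=72.000 → S = 35/9 ≈ 3.889 in
Ia = 0.2·(35/9) = 7/9 in ≈ 0.778 in
Excess rainfall: 8.120 − 0.778 = 7.342 in; P > Ia so Q > 0
Runoff Q = (P−Ia)²/(P−Ia+S) = (7.342)²/(7.342+3.889) = 389872/81225 ≈ 4.800 in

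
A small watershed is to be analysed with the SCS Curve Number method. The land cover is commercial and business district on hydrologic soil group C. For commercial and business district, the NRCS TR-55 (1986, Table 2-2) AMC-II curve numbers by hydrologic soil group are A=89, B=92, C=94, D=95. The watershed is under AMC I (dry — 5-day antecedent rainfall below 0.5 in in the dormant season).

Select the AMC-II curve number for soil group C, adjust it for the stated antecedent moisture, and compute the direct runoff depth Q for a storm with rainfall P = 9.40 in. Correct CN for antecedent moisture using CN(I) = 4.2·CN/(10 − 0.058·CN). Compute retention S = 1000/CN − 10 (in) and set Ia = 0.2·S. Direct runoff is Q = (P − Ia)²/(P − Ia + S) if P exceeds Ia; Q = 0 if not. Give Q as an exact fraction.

NRCS table: commercial and business district, soil group C → CN(II) = 94
Adjust CN=94 to AMC I: 4.2·94/(10 − 0.058·94) → (1974/5) ÷ (1137/250) = 32900/379 ≈ 86.807
Max retention: S = 1000/(32900/379) − 10 = 500/329 in (≈ 1.520 in)
Initial abstraction Ia = S/5 = (500/329)/5 = 100/329 ≈ 0.304 in
P − Ia = 9.400 − 0.304 = 14963/1645 ≈ 9.096 in (> 0, runoff occurs)
Runoff Q = (P−Ia)²/(P−Ia+S) = (9.096)²/(9.096+1.520) = 223891369/28726635 ≈ 7.794 in

Q = 223891369/28726635 in ≈ 7.794 in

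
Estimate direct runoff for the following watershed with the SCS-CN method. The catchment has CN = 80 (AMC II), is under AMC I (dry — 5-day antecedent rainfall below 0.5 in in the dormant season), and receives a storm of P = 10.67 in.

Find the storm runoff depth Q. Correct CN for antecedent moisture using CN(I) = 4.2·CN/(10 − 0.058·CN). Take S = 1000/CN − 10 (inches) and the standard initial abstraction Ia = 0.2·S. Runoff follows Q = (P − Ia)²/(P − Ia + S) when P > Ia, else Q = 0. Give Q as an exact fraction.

Adjust CN=80 to AMC I: 4.2·80/(10 − 0.058·80) → 336 ÷ (134/25) = 4200/67 ≈ 62.687
Max retention: S = 1000/(4200/67) − 10 = 125/21 in (≈ 5.952 in)
Initial abstraction Ia = S/5 = (125/21)/5 = 25/21 ≈ 1.190 in
Excess rainfall: 10.670 − 1.190 = 9.480 in; P > Ia so Q > 0
Q = (19907/2100)²/((19907/2100) + 125/21) = (396288649/4410000)/(32407/2100) = 396288649/68054700 in ≈ 5.823 in

Q = 396288649/68054700 in ≈ 5.823 in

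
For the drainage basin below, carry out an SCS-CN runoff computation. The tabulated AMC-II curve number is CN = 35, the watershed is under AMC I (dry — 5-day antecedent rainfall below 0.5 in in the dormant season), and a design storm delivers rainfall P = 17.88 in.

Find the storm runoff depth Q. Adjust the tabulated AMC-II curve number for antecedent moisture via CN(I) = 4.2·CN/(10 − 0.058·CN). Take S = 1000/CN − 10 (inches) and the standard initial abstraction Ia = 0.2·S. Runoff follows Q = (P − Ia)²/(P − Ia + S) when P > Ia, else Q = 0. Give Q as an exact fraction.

Dry (AMC I): CN(I) = 4.2·35/(10 − 0.058·35) = 147/(797/100) = 14700/797 ≈ 18.444
S = 1000/(14700/797) − 10 = 6500/147 in ≈ 44.218 in
Ia = 0.2S: 0.2·44.218 = 8.844 in (exactly 1300/147)
Excess rainfall: 17.880 − 8.844 = 9.036 in; P > Ia so Q > 0
Q = (33209/3675)²/((33209/3675) + 6500/147) = (1102837681/13505625)/(195709/3675) = 1102837681/719230575 in ≈ 1.533 in

Q = 1102837681/719230575 in ≈ 1.533 in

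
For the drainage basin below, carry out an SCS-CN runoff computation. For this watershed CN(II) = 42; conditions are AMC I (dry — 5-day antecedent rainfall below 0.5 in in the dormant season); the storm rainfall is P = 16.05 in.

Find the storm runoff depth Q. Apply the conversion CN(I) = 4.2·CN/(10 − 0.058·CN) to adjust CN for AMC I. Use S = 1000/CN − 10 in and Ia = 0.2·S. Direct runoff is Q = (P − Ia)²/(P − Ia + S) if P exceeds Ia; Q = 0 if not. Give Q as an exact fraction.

CN(I) from CN(II)=42: (4.2·42)/(10 − 0.058·42) = 44100/1891 ≈ 23.321
S = 1000/(44100/1891) − 10 = 14500/441 in ≈ 32.880 in
Initial abstraction Ia = S/5 = (14500/441)/5 = 2900/441 ≈ 6.576 in
P − Ia = 16.050 − 6.576 = 83561/8820 ≈ 9.474 in (> 0, runoff occurs)
Q: (83561/8820)² ÷ (373561/8820) = 6982440721/3294808020 in (≈ 2.119 in)

Q = 6982440721/3294808020 in ≈ 2.119 in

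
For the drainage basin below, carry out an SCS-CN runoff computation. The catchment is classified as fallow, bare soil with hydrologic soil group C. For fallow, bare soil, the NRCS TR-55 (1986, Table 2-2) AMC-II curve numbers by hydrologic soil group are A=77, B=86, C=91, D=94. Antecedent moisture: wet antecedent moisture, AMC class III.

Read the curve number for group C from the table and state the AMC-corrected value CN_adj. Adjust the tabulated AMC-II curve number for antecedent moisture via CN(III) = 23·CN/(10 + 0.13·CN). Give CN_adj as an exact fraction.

CN_adj = 209300/2183 ≈ 95.877

NRCS table: fallow, bare soil, soil group C → CN(II) = 91
Adjust CN=91 to AMC III: 23·91/(10 + 0.13·91) → 2093 ÷ (2183/100) = 209300/2183 ≈ 95.877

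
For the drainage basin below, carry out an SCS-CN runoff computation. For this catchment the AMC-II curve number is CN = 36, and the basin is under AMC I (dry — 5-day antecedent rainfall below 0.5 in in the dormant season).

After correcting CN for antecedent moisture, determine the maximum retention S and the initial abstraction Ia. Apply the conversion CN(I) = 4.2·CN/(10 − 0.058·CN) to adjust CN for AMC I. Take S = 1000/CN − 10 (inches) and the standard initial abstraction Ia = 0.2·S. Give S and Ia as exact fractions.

Adjust CN=36 to AMC I: 4.2·36/(10 − 0.058·36) → (756/5) ÷ (989/125) = 18900/989 ≈ 19.110
S = 1000/(18900/989) − 10 = 8000/189 in ≈ 42.328 in
Initial abstraction Ia = S/5 = (8000/189)/5 = 1600/189 ≈ 8.466 in

S = 8000/189 in ≈ 42.328 in; Ia = 1600/189 in ≈ 8.466 in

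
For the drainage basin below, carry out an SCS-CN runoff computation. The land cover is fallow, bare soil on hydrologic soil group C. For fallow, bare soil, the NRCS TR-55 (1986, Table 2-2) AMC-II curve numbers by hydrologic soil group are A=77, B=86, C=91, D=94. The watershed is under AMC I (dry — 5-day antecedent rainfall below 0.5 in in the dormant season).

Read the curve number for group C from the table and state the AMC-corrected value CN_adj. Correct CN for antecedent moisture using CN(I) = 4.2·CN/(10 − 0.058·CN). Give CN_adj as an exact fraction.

CN_adj = 63700/787 ≈ 80.940

NRCS table: fallow, bare soil, soil group C → CN(II) = 91
CN(I) from CN(II)=91: (4.2·91)/(10 − 0.058·91) = 63700/787 ≈ 80.940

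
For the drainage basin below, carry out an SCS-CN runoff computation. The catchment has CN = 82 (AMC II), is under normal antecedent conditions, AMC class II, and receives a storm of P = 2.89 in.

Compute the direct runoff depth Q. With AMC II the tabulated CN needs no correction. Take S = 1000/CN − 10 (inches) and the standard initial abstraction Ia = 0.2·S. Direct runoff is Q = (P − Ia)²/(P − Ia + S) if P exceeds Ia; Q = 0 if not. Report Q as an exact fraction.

CN(II) = 82; AMC II needs no correction.
Retention S: 1000/CN − 10 with CN=82.000 → S = 90/41 ≈ 2.195 in
Ia = 0.2S: 0.2·2.195 = 0.439 in (exactly 18/41)
Since P=2.890 > Ia=0.439: effective rainfall P−Ia = 10049/4100 in
Runoff Q = (P−Ia)²/(P−Ia+S) = (2.451)²/(2.451+2.195) = 100982401/78100900 ≈ 1.293 in

Q = 100982401/78100900 in ≈ 1.293 in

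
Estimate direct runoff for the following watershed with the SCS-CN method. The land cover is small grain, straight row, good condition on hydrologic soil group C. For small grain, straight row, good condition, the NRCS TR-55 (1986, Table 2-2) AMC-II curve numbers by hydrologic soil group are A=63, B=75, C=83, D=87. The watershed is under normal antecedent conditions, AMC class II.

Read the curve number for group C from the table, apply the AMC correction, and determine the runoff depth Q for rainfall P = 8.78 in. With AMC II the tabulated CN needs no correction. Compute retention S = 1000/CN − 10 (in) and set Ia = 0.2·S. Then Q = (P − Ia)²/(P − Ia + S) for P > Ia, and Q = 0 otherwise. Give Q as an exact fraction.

Q = 1206659169/179433550 in ≈ 6.725 in

NRCS table: small grain, straight row, good condition, soil group C → CN(II) = 83
AMC II — tabulated CN = 83 applies directly.
Retention S: 1000/CN − 10 with CN=83.000 → S = 170/83 ≈ 2.048 in
Ia = 0.2·(170/83) = 34/83 in ≈ 0.410 in
Excess rainfall: 8.780 − 0.410 = 8.370 in; P > Ia so Q > 0
Q = (34737/4150)²/((34737/4150) + 170/83) = (1206659169/17222500)/(43237/4150) = 1206659169/179433550 in ≈ 6.725 in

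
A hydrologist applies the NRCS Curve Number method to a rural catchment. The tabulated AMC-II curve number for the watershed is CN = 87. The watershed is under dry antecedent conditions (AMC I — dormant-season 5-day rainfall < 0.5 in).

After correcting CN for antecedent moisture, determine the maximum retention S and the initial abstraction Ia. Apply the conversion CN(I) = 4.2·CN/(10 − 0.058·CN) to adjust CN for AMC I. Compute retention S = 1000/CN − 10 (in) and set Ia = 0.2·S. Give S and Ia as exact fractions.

S = 6500/1827 in ≈ 3.558 in; Ia = 1300/1827 in ≈ 0.712 in

CN(I) from CN(II)=87: (4.2·87)/(10 − 0.058·87) = 182700/2477 ≈ 73.759
Max retention: S = 1000/(182700/2477) − 10 = 6500/1827 in (≈ 3.558 in)
Ia = 0.2·(6500/1827) = 1300/1827 in ≈ 0.712 in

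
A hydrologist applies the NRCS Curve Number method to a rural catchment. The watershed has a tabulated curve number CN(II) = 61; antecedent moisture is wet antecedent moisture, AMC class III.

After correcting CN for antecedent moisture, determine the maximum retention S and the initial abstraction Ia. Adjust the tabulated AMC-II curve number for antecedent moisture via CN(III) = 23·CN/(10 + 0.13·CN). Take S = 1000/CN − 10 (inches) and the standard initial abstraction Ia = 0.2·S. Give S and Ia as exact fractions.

Wet (AMC III): CN(III) = 23·61/(10 + 0.13·61) = 1403/(1793/100) = 140300/1793 ≈ 78.249
S = 1000/(140300/1793) − 10 = 3900/1403 in ≈ 2.780 in
Ia = 0.2S: 0.2·2.780 = 0.556 in (exactly 780/1403)

S = 3900/1403 in ≈ 2.780 in; Ia = 780/1403 in ≈ 0.556 in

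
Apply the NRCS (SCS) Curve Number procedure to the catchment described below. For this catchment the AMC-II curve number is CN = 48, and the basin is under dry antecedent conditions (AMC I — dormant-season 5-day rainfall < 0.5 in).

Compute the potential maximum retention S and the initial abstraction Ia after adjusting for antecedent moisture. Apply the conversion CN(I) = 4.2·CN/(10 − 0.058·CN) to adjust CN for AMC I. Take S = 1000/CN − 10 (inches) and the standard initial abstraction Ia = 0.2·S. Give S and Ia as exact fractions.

Adjust CN=48 to AMC I: 4.2·48/(10 − 0.058·48) → (1008/5) ÷ (902/125) = 12600/451 ≈ 27.938
S = 1000/(12600/451) − 10 = 1625/63 in ≈ 25.794 in
Ia = 0.2·(1625/63) = 325/63 in ≈ 5.159 in

S = 1625/63 in ≈ 25.794 in; Ia = 325/63 in ≈ 5.159 in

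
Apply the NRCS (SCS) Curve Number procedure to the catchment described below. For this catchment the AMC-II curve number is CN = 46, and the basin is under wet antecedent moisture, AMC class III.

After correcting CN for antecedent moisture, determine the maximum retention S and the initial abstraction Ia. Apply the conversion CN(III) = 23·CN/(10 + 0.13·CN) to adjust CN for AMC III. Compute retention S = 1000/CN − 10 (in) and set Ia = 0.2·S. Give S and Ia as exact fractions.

Wet (AMC III): CN(III) = 23·46/(10 + 0.13·46) = 1058/(799/50) = 52900/799 ≈ 66.208
Retention S: 1000/CN − 10 with CN=66.208 → S = 2700/529 ≈ 5.104 in
Ia = 0.2S: 0.2·5.104 = 1.021 in (exactly 540/529)

S = 2700/529 in ≈ 5.104 in; Ia = 540/529 in ≈ 1.021 in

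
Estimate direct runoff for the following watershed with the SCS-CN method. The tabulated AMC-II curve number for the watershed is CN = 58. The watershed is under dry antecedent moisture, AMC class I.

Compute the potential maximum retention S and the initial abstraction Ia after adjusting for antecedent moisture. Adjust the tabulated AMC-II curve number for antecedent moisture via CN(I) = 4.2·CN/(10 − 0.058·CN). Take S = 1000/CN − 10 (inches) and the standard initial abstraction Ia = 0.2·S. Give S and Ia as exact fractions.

S = 500/29 in ≈ 17.241 in; Ia = 100/29 in ≈ 3.448 in

CN(I) from CN(II)=58: (4.2·58)/(10 − 0.058·58) = 2900/79 ≈ 36.709
S = 1000/(2900/79) − 10 = 500/29 in ≈ 17.241 in
Ia = 0.2·(500/29) = 100/29 in ≈ 3.448 in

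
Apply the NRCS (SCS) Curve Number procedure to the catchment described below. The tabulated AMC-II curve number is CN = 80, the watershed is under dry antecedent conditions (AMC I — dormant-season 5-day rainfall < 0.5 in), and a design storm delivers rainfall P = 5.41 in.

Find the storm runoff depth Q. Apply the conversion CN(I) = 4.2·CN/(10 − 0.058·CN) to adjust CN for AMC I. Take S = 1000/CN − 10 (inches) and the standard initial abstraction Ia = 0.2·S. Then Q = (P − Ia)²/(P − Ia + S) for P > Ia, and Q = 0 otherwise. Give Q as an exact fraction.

Dry (AMC I): CN(I) = 4.2·80/(10 − 0.058·80) = 336/(134/25) = 4200/67 ≈ 62.687
Max retention: S = 1000/(4200/67) − 10 = 125/21 in (≈ 5.952 in)
Ia = 0.2S: 0.2·5.952 = 1.190 in (exactly 25/21)
Excess rainfall: 5.410 − 1.190 = 4.220 in; P > Ia so Q > 0
Runoff Q = (P−Ia)²/(P−Ia+S) = (4.220)²/(4.220+5.952) = 78517321/44858100 ≈ 1.750 in

Q = 78517321/44858100 in ≈ 1.750 in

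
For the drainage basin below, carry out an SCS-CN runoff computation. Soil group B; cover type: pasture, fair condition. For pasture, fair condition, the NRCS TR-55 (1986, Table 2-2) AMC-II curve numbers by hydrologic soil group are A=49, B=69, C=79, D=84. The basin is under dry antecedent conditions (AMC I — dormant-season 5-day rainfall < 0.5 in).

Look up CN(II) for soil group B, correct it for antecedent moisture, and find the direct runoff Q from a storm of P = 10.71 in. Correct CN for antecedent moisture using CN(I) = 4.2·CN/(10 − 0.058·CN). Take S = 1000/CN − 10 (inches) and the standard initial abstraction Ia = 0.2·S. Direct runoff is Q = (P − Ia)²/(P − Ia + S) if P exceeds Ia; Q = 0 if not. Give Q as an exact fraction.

Q = 1542263450641/404543267100 in ≈ 3.812 in

NRCS table: pasture, fair condition, soil group B → CN(II) = 69
Dry (AMC I): CN(I) = 4.2·69/(10 − 0.058·69) = (1449/5)/(2999/500) = 144900/2999 ≈ 48.316
Retention S: 1000/CN − 10 with CN=48.316 → S = 15500/1449 ≈ 10.697 in
Ia = 0.2S: 0.2·10.697 = 2.139 in (exactly 3100/1449)
Since P=10.710 > Ia=2.139: effective rainfall P−Ia = 1241879/144900 in
Runoff Q = (P−Ia)²/(P−Ia+S) = (8.571)²/(8.571+10.697) = 1542263450641/404543267100 ≈ 3.812 in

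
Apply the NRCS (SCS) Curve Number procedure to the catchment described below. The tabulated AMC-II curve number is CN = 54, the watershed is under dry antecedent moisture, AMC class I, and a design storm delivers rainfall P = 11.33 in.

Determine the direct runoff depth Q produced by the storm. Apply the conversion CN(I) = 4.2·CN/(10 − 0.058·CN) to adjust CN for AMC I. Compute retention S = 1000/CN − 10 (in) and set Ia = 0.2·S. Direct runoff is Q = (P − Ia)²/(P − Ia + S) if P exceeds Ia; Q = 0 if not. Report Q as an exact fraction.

Adjust CN=54 to AMC I: 4.2·54/(10 − 0.058·54) → (1134/5) ÷ (1717/250) = 56700/1717 ≈ 33.023
Max retention: S = 1000/(56700/1717) − 10 = 11500/567 in (≈ 20.282 in)
Ia = 0.2·(11500/567) = 2300/567 in ≈ 4.056 in
Since P=11.330 > Ia=4.056: effective rainfall P−Ia = 412411/56700 in
Q = (412411/56700)²/((412411/56700) + 11500/567) = (170082832921/3214890000)/(1562411/56700) = 170082832921/88588703700 in ≈ 1.920 in

Q = 170082832921/88588703700 in ≈ 1.920 in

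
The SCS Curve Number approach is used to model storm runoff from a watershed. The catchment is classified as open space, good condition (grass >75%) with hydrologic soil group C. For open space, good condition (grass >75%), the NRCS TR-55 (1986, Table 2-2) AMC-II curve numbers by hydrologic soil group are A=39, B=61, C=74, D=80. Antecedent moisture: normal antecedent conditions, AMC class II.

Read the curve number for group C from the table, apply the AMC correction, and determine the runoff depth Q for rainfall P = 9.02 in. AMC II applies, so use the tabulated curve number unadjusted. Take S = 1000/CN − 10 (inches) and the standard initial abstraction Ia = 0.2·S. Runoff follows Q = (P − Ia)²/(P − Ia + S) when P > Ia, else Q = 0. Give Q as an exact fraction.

Q = 236759769/40490950 in ≈ 5.847 in

NRCS table: open space, good condition (grass >75%), soil group C → CN(II) = 74
AMC II — tabulated CN = 74 applies directly.
Retention S: 1000/CN − 10 with CN=74.000 → S = 130/37 ≈ 3.514 in
Initial abstraction Ia = S/5 = (130/37)/5 = 26/37 ≈ 0.703 in
P − Ia = 9.020 − 0.703 = 15387/1850 ≈ 8.317 in (> 0, runoff occurs)
Q: (15387/1850)² ÷ (21887/1850) = 236759769/40490950 in (≈ 5.847 in)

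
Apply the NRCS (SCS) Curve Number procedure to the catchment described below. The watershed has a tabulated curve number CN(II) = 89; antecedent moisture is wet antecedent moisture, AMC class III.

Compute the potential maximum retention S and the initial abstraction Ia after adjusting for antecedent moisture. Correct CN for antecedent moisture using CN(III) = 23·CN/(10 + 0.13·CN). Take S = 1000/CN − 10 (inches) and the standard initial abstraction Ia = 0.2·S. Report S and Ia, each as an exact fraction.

S = 1100/2047 in ≈ 0.537 in; Ia = 220/2047 in ≈ 0.107 in

Wet (AMC III): CN(III) = 23·89/(10 + 0.13·89) = 2047/(2157/100) = 204700/2157 ≈ 94.900
Max retention: S = 1000/(204700/2157) − 10 = 1100/2047 in (≈ 0.537 in)
Initial abstraction Ia = S/5 = (1100/2047)/5 = 220/2047 ≈ 0.107 in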